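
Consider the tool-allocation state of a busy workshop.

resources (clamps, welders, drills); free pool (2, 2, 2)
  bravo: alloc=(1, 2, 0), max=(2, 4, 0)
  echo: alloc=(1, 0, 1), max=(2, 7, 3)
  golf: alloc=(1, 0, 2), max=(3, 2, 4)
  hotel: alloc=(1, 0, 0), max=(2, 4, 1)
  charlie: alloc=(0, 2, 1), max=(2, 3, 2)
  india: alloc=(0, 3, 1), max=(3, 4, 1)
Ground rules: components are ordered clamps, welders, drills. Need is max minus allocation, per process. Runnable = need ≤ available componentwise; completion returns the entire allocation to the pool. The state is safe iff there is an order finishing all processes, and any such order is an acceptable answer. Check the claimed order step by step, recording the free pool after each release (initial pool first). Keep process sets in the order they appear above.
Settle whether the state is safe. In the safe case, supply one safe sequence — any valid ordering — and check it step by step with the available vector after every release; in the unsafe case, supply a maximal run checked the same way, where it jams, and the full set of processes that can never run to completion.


SAFE — a valid safe sequence is bravo, india, charlie, echo, hotel, golf.
Key observation: the order's first zero-slack moment is bravo ((1, 2, 0) needed, (2, 2, 2) free — a requested resource with nothing to spare).
Step-by-step check:
  pool = (2, 2, 2)
  bravo: need (1, 2, 0) fits (2, 2, 2); releases (1, 2, 0), pool now (3, 4, 2)
  india: need (3, 1, 0) fits (3, 4, 2); releases (0, 3, 1), pool now (3, 7, 3)
  charlie: need (2, 1, 1) fits (3, 7, 3); releases (0, 2, 1), pool now (3, 9, 4)
  echo: need (1, 7, 2) fits (3, 9, 4); releases (1, 0, 1), pool now (4, 9, 5)
  hotel: need (1, 4, 1) fits (4, 9, 5); releases (1, 0, 0), pool now (5, 9, 5)
  golf: need (2, 2, 2) fits (5, 9, 5); releases (1, 0, 2), pool now (6, 9, 7)


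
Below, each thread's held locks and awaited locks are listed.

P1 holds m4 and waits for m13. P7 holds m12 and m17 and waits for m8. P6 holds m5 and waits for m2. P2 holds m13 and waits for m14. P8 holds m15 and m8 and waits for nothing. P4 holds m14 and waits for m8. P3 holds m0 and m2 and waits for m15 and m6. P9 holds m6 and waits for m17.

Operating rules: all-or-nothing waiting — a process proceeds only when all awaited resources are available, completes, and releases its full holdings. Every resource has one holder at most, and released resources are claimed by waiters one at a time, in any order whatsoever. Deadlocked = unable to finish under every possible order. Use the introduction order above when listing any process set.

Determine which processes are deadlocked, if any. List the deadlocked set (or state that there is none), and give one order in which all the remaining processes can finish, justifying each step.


The deadlocked set is empty.
Key observation: although several processes wait, no cycle exists — each chain bottoms out at a free runner.
The rest can finish in the order P8, P7, P4, P9, P3, P2, P1, P6.
Step-by-step check:
  run P8 (it waits on nothing); releases m15 and m8
  run P7 (all its waits — m8 — are resolved); releases m12 and m17
  run P4 (all its waits — m8 — are resolved); releases m14
  run P9 (all its waits — m17 — are resolved); releases m6
  run P3 (all its waits — m15 and m6 — are resolved); releases m0 and m2
  run P2 (all its waits — m14 — are resolved); releases m13
  run P1 (all its waits — m13 — are resolved); releases m4
  run P6 (all its waits — m2 — are resolved); releases m5


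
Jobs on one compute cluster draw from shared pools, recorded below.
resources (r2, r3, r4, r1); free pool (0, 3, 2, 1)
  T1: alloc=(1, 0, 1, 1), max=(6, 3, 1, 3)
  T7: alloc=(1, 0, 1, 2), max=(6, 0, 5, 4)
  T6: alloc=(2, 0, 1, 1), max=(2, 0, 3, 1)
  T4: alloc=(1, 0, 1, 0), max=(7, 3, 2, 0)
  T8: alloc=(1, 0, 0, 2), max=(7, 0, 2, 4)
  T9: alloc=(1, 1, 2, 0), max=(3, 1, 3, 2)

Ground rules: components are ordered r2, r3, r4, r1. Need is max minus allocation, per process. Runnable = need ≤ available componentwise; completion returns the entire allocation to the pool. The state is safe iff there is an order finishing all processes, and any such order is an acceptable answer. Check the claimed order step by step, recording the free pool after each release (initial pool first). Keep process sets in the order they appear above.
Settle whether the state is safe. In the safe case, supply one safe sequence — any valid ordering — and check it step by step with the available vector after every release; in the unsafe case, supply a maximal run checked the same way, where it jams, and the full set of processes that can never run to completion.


UNSAFE.
Key observation: after T6, T9 complete, (3, 4, 5, 2) is the best the pool ever gets, yet each leftover process wants more r2.
A maximal execution: T6, T9 — then nothing else fits. Check, step by step:
  pool = (0, 3, 2, 1)
  run T6 (needs (0, 0, 2, 0), free (0, 3, 2, 1)); after release of (2, 0, 1, 1) the pool is (2, 3, 3, 2)
  run T9 (needs (2, 0, 1, 2), free (2, 3, 3, 2)); after release of (1, 1, 2, 0) the pool is (3, 4, 5, 2)
  T1 cannot run: need (5, 3, 0, 2) vs free (3, 4, 5, 2) (insufficient r2)
  T7 cannot run: need (5, 0, 4, 2) vs free (3, 4, 5, 2) (insufficient r2)
  T4 cannot run: need (6, 3, 1, 0) vs free (3, 4, 5, 2) (insufficient r2)
  T8 cannot run: need (6, 0, 2, 2) vs free (3, 4, 5, 2) (insufficient r2)
Processes that can never finish: T1, T7, T4 and T8.


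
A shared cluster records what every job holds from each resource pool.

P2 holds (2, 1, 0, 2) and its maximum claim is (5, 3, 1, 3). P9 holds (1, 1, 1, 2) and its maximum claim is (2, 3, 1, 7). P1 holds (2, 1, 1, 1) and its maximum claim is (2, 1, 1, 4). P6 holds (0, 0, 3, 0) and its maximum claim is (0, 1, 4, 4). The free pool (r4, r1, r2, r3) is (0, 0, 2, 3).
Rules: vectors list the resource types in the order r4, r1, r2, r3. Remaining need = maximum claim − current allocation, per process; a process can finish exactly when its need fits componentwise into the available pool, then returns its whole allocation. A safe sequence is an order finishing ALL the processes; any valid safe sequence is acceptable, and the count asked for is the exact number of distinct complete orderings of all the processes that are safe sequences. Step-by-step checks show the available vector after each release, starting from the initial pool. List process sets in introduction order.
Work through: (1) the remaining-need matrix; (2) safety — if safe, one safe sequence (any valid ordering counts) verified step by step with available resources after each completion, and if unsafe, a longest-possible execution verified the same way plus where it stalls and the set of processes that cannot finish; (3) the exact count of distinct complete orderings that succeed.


(1) Outstanding need per process (order r4, r1, r2, r3):
  P2: (3, 2, 1, 1)
  P9: (1, 2, 0, 5)
  P1: (0, 0, 0, 3)
  P6: (0, 1, 1, 4)
(2) UNSAFE — no complete ordering exists.
Key observation: after P1, P6 complete, (2, 1, 6, 4) is the best the pool ever gets, yet each leftover process wants more r1.
The run P1, P6 cannot be extended any further. Step-by-step check:
  pool = (0, 0, 2, 3)
  P1 needs (0, 0, 0, 3) <= (0, 0, 2, 3) -> finishes; pool += (2, 1, 1, 1) = (2, 1, 3, 4)
  P6 needs (0, 1, 1, 4) <= (2, 1, 3, 4) -> finishes; pool += (0, 0, 3, 0) = (2, 1, 6, 4)
  blocked: P2 wants (3, 2, 1, 1), pool (2, 1, 6, 4) — not enough r4 and r1
  blocked: P9 wants (1, 2, 0, 5), pool (2, 1, 6, 4) — not enough r1 and r3
Never able to finish: P2 and P9.
(3) Precisely 0 of the possible complete orderings are safe sequences.


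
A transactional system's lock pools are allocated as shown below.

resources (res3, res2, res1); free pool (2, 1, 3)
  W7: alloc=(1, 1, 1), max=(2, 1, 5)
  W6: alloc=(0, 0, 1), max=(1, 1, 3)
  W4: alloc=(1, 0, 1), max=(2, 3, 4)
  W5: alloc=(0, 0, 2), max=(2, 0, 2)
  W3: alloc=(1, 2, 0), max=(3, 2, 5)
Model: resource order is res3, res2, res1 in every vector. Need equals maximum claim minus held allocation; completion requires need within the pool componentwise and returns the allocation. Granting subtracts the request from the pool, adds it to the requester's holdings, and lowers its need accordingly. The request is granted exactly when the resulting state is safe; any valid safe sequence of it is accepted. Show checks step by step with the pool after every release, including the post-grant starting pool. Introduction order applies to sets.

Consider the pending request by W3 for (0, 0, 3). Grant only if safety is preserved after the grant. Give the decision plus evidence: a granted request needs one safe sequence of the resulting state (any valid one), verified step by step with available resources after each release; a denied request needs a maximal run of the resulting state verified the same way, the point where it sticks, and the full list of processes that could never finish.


GRANT: granting preserves safety; a valid post-grant sequence is W5, W3, W4, W7, W6.
Key observation: the grant leaves (2, 1, 0) free — enough for W5, whose release restarts the cascade.
Verifying the post-grant state step by step:
  pool = (2, 1, 0)
  W5: need (2, 0, 0) fits (2, 1, 0); releases (0, 0, 2), pool now (2, 1, 2)
  W3: need (2, 0, 2) fits (2, 1, 2); releases (1, 2, 3), pool now (3, 3, 5)
  W4: need (1, 3, 3) fits (3, 3, 5); releases (1, 0, 1), pool now (4, 3, 6)
  W7: need (1, 0, 4) fits (4, 3, 6); releases (1, 1, 1), pool now (5, 4, 7)
  W6: need (1, 1, 2) fits (5, 4, 7); releases (0, 0, 1), pool now (5, 4, 8)


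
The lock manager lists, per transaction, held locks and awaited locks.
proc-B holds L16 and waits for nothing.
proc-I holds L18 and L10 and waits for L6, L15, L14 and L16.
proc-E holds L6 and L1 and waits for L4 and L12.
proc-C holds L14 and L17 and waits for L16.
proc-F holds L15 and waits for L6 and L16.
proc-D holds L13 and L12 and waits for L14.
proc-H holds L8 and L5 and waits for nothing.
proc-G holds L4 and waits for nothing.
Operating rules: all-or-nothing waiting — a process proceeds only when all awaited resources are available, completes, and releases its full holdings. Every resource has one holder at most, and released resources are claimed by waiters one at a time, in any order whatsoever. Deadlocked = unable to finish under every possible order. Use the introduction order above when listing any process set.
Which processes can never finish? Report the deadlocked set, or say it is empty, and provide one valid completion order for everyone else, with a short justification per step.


No process is deadlocked.
Key observation: no waiting chain loops back on itself — every chain ends at a process that waits on nothing, so everyone eventually runs.
A valid finishing order for the others: proc-B, proc-C, proc-D, proc-G, proc-E, proc-F, proc-I, proc-H.
Walking it through:
  proc-B: no waits; runs immediately, freeing L16
  run proc-C (all its waits — L16 — are resolved); releases L14 and L17
  run proc-D (all its waits — L14 — are resolved); releases L13 and L12
  proc-G: no waits; runs immediately, freeing L4
  run proc-E (all its waits — L4 and L12 — are resolved); releases L6 and L1
  run proc-F (all its waits — L6 and L16 — are resolved); releases L15
  run proc-I (all its waits — L6, L15, L14 and L16 — are resolved); releases L18 and L10
  proc-H: no waits; runs immediately, freeing L8 and L5


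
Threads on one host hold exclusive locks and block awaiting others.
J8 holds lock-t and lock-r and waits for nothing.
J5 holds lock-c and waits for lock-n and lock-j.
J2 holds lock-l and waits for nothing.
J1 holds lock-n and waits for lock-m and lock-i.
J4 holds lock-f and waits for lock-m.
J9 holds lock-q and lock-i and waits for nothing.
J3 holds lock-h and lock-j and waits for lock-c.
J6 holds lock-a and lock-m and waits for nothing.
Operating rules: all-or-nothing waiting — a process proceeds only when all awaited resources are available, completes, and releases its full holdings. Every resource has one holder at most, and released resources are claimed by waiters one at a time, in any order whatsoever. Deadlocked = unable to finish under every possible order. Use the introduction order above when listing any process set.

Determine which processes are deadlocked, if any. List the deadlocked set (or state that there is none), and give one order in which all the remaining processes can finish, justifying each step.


The deadlocked set is J5 and J3.
Key observation: the knot is the closed ring of waits J5 -> J3 -> J5; no other process is dragged down with it.
One completion order for the rest: J8, J9, J6, J4, J2, J1.
Check, step by step:
  J8 waits on nothing -> runs at once and releases lock-t and lock-r
  J9 waits on nothing -> runs at once and releases lock-q and lock-i
  J6 waits on nothing -> runs at once and releases lock-a and lock-m
  run J4 (all its waits — lock-m — are resolved); releases lock-f
  J2 waits on nothing -> runs at once and releases lock-l
  run J1 (all its waits — lock-m and lock-i — are resolved); releases lock-n


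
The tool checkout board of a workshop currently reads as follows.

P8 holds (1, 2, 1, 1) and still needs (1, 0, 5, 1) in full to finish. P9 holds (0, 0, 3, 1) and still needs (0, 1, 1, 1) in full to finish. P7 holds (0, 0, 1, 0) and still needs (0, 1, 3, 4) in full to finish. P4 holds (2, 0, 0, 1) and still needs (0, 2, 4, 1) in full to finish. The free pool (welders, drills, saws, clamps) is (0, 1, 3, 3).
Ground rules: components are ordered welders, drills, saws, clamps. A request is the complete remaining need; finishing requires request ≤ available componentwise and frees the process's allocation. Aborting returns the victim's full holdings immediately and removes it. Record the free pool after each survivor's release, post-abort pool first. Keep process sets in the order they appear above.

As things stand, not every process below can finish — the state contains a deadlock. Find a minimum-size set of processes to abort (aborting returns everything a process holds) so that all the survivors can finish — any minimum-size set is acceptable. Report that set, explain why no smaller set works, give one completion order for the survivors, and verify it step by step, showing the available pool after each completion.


Minimum abort set: P8.
Key observation: aborting P8 returns (1, 2, 1, 1), and P4 — hopeless before — runs at step 3 with the returned capacity in the pool.
Minimality: the empty abort set fails — the state is deadlocked as it stands.
One survivor order: P9, P7, P4. Check, step by step (post-abort pool first):
  pool = (1, 3, 4, 4)
  P9 needs (0, 1, 1, 1) <= (1, 3, 4, 4) -> finishes; pool += (0, 0, 3, 1) = (1, 3, 7, 5)
  P7 needs (0, 1, 3, 4) <= (1, 3, 7, 5) -> finishes; pool += (0, 0, 1, 0) = (1, 3, 8, 5)
  P4 needs (0, 2, 4, 1) <= (1, 3, 8, 5) -> finishes; pool += (2, 0, 0, 1) = (3, 3, 8, 6)


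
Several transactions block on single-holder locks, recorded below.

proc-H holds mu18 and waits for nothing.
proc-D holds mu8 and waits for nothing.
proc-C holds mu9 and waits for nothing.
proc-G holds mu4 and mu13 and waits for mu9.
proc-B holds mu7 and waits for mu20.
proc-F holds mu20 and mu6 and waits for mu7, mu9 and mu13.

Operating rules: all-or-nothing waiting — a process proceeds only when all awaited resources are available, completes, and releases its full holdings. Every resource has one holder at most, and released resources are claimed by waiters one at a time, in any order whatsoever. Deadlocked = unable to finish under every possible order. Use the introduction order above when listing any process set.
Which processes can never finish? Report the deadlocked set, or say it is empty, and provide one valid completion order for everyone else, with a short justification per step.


Deadlocked: proc-B and proc-F.
Key observation: along proc-B -> proc-F -> proc-B, each member waits on what the next one holds — a deadlock; no other process is dragged down with it.
One completion order for the rest: proc-H, proc-C, proc-G, proc-D.
Step-by-step check:
  run proc-H (it waits on nothing); releases mu18
  run proc-C (it waits on nothing); releases mu9
  run proc-G (all its waits — mu9 — are resolved); releases mu4 and mu13
  run proc-D (it waits on nothing); releases mu8


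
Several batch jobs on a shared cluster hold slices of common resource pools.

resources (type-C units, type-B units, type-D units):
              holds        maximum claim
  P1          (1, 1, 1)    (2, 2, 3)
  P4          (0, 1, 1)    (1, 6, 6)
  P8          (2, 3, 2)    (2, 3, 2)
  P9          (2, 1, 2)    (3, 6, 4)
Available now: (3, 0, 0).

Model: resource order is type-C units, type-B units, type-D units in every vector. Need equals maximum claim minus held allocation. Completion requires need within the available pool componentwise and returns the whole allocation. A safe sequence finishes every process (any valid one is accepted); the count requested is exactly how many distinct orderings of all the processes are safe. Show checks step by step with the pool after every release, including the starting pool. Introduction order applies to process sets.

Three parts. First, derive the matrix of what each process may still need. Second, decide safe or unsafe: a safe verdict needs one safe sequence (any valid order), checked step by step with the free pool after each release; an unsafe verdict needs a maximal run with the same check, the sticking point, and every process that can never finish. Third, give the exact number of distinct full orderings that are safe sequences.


(1) Need matrix, components ordered type-C units, type-B units, type-D units:
  P1: (1, 1, 2)
  P4: (1, 5, 5)
  P8: (0, 0, 0)
  P9: (1, 5, 2)
(2) UNSAFE — no complete ordering exists.
Key observation: type-B units is the bottleneck — with P8, P1 done the pool holds (6, 4, 3), short of every remaining need.
Going as far as possible: P8, P1; after that, nothing fits. Verifying each step:
  pool = (3, 0, 0)
  P8 needs (0, 0, 0) <= (3, 0, 0) -> finishes; pool += (2, 3, 2) = (5, 3, 2)
  P1 needs (1, 1, 2) <= (5, 3, 2) -> finishes; pool += (1, 1, 1) = (6, 4, 3)
  P4 cannot run: need (1, 5, 5) vs free (6, 4, 3) (insufficient type-B units and type-D units)
  P9 cannot run: need (1, 5, 2) vs free (6, 4, 3) (insufficient type-B units)
Processes that can never finish: P4 and P9.
(3) The exact count: 0 of the possible complete orderings are safe sequences.


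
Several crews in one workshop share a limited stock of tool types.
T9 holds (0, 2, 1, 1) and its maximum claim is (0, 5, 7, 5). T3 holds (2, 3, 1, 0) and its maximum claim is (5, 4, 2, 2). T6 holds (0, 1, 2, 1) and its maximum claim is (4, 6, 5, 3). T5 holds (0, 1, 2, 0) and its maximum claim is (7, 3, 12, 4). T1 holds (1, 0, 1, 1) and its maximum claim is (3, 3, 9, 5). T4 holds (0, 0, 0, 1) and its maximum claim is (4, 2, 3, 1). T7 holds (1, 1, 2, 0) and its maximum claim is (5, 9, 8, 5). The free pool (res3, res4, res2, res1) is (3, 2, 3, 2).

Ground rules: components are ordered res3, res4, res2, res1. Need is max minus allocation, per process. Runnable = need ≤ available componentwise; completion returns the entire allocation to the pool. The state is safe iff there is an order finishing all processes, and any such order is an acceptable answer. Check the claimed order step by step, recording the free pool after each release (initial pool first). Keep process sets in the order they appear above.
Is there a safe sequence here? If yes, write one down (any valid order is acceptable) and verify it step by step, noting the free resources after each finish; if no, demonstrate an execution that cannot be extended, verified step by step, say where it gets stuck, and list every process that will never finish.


SAFE — a valid safe sequence is T3, T6, T4, T9, T7, T1, T5.
Key observation: at T3 the run first touches a limit — (3, 1, 1, 2) against (3, 2, 3, 2), exact on a resource it actually requests.
Check, step by step:
  pool = (3, 2, 3, 2)
  T3: need (3, 1, 1, 2) fits (3, 2, 3, 2); releases (2, 3, 1, 0), pool now (5, 5, 4, 2)
  T6: need (4, 5, 3, 2) fits (5, 5, 4, 2); releases (0, 1, 2, 1), pool now (5, 6, 6, 3)
  T4: need (4, 2, 3, 0) fits (5, 6, 6, 3); releases (0, 0, 0, 1), pool now (5, 6, 6, 4)
  T9: need (0, 3, 6, 4) fits (5, 6, 6, 4); releases (0, 2, 1, 1), pool now (5, 8, 7, 5)
  T7: need (4, 8, 6, 5) fits (5, 8, 7, 5); releases (1, 1, 2, 0), pool now (6, 9, 9, 5)
  T1: need (2, 3, 8, 4) fits (6, 9, 9, 5); releases (1, 0, 1, 1), pool now (7, 9, 10, 6)
  T5: need (7, 2, 10, 4) fits (7, 9, 10, 6); releases (0, 1, 2, 0), pool now (7, 10, 12, 6)


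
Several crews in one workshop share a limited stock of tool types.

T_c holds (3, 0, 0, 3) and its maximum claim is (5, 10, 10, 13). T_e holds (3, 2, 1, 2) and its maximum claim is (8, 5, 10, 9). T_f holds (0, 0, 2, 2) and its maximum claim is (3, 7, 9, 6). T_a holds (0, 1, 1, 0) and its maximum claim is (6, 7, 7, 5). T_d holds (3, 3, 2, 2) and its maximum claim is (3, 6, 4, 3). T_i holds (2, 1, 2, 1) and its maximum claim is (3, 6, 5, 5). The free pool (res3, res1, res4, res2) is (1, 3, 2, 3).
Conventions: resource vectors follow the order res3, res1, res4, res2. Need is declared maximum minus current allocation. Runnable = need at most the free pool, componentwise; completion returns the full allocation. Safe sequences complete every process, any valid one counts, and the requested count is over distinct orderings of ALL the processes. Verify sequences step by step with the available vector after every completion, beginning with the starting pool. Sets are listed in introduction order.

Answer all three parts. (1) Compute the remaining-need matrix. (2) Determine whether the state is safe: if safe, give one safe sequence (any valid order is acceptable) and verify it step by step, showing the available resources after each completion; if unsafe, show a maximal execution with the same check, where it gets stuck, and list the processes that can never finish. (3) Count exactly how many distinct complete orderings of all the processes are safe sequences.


(1) Need matrix, components ordered res3, res1, res4, res2:
  T_c: (2, 10, 10, 10)
  T_e: (5, 3, 9, 7)
  T_f: (3, 7, 7, 4)
  T_a: (6, 6, 6, 5)
  T_d: (0, 3, 2, 1)
  T_i: (1, 5, 3, 4)
(2) SAFE, for example via the order T_d, T_i, T_a, T_f, T_e, T_c.
Key observation: the first exact fit in this order is T_d — it needs (0, 3, 2, 1) with (1, 3, 2, 3) free, meeting a requested resource to the last unit.
Check, step by step:
  pool = (1, 3, 2, 3)
  T_d: need (0, 3, 2, 1) fits (1, 3, 2, 3); releases (3, 3, 2, 2), pool now (4, 6, 4, 5)
  T_i: need (1, 5, 3, 4) fits (4, 6, 4, 5); releases (2, 1, 2, 1), pool now (6, 7, 6, 6)
  T_a: need (6, 6, 6, 5) fits (6, 7, 6, 6); releases (0, 1, 1, 0), pool now (6, 8, 7, 6)
  T_f: need (3, 7, 7, 4) fits (6, 8, 7, 6); releases (0, 0, 2, 2), pool now (6, 8, 9, 8)
  T_e: need (5, 3, 9, 7) fits (6, 8, 9, 8); releases (3, 2, 1, 2), pool now (9, 10, 10, 10)
  T_c: need (2, 10, 10, 10) fits (9, 10, 10, 10); releases (3, 0, 0, 3), pool now (12, 10, 10, 13)
(3) Exactly 1 of the possible complete orderings is a safe sequence.


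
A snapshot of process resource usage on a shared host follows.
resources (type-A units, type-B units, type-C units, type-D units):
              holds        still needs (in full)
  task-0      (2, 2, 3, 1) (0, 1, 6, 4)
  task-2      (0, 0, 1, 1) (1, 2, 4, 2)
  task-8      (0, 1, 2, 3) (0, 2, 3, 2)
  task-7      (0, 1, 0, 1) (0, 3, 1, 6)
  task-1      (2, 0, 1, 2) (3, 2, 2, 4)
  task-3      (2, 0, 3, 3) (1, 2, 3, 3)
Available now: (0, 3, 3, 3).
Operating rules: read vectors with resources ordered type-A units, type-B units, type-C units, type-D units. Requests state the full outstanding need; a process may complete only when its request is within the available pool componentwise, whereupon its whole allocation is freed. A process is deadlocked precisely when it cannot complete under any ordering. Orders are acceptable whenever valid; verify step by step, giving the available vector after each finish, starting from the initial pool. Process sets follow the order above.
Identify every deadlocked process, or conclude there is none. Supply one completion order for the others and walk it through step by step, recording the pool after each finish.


The deadlocked set is task-0, task-2, task-1 and task-3.
Key observation: after task-8, task-7 the pool peaks at (0, 5, 5, 7), and each blocked process is short somewhere: task-0 on type-C units; task-2 on type-A units; task-1 on type-A units; task-3 on type-A units.
The rest can finish in the order task-8, task-7. Check, step by step:
  pool = (0, 3, 3, 3)
  run task-8 (needs (0, 2, 3, 2), free (0, 3, 3, 3)); after release of (0, 1, 2, 3) the pool is (0, 4, 5, 6)
  run task-7 (needs (0, 3, 1, 6), free (0, 4, 5, 6)); after release of (0, 1, 0, 1) the pool is (0, 5, 5, 7)
The blocked processes can never fit:
  blocked: task-0 wants (0, 1, 6, 4), pool (0, 5, 5, 7) — not enough type-C units
  blocked: task-2 wants (1, 2, 4, 2), pool (0, 5, 5, 7) — not enough type-A units
  blocked: task-1 wants (3, 2, 2, 4), pool (0, 5, 5, 7) — not enough type-A units
  blocked: task-3 wants (1, 2, 3, 3), pool (0, 5, 5, 7) — not enough type-A units


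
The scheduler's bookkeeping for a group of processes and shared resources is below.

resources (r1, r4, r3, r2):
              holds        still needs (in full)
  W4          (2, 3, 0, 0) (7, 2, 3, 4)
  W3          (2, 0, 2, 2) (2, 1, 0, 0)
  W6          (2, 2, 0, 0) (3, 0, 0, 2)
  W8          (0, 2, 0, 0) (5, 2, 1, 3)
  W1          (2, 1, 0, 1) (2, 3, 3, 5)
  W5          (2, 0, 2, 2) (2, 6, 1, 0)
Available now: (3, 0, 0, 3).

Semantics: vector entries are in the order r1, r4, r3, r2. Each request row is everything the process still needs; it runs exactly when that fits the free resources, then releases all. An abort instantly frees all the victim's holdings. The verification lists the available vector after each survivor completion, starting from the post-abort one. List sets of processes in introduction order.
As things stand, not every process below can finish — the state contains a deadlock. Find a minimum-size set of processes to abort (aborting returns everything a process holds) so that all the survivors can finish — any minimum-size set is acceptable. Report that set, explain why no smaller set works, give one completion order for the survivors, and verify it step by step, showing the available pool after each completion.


Minimum abort set: W4.
Key observation: W5 could never have finished before the abort; with (2, 3, 0, 0) returned by W4, it fits at step 4.
Minimality: the empty abort set fails — the state is deadlocked as it stands.
The survivors complete as W3, W6, W8, W5, W1. Step-by-step check (starting from the post-abort pool):
  pool = (5, 3, 0, 3)
  W3: need (2, 1, 0, 0) fits (5, 3, 0, 3); releases (2, 0, 2, 2), pool now (7, 3, 2, 5)
  W6: need (3, 0, 0, 2) fits (7, 3, 2, 5); releases (2, 2, 0, 0), pool now (9, 5, 2, 5)
  W8: need (5, 2, 1, 3) fits (9, 5, 2, 5); releases (0, 2, 0, 0), pool now (9, 7, 2, 5)
  W5: need (2, 6, 1, 0) fits (9, 7, 2, 5); releases (2, 0, 2, 2), pool now (11, 7, 4, 7)
  W1: need (2, 3, 3, 5) fits (11, 7, 4, 7); releases (2, 1, 0, 1), pool now (13, 8, 4, 8)


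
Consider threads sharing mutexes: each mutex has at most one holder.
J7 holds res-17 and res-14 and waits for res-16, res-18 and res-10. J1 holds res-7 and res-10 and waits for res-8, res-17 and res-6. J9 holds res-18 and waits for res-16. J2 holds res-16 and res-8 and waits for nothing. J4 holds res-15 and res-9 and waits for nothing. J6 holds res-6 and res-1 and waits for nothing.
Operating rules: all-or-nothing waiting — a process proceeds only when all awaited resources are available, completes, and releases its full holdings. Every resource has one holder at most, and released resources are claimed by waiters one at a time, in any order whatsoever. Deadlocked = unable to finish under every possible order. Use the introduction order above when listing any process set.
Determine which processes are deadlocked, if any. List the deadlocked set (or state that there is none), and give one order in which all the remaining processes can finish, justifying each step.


Deadlocked: J7 and J1.
Key observation: J7 -> J1 -> J7 is a circular wait — nothing in it can go first; no other process is dragged down with it.
A valid finishing order for the others: J2, J6, J9, J4.
Walking it through:
  J2 waits on nothing -> runs at once and releases res-16 and res-8
  J6 waits on nothing -> runs at once and releases res-6 and res-1
  J9 waits on res-16 — all released -> runs and releases res-18
  J4 waits on nothing -> runs at once and releases res-15 and res-9


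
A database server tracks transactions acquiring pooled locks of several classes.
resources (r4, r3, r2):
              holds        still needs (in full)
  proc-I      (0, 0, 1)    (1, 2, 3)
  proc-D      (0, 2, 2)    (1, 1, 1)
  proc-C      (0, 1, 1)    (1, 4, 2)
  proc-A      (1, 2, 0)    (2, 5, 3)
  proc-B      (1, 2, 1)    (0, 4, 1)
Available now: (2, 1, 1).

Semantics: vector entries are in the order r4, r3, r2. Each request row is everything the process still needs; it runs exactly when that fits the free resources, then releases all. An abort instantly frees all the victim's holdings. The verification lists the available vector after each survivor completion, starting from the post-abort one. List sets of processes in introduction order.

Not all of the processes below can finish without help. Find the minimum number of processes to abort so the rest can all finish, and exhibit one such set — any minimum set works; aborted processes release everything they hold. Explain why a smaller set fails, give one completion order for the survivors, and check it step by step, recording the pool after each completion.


The answer: abort proc-B.
Key observation: the deadlocked proc-C becomes finishable only because proc-B released (1, 2, 1); it completes at step 2 below.
Minimality: the empty abort set fails — the state is deadlocked as it stands.
Survivors finish in the order: proc-D, proc-C, proc-I, proc-A. Verifying each step (pool after the aborts first):
  pool = (3, 3, 2)
  run proc-D (needs (1, 1, 1), free (3, 3, 2)); after release of (0, 2, 2) the pool is (3, 5, 4)
  run proc-C (needs (1, 4, 2), free (3, 5, 4)); after release of (0, 1, 1) the pool is (3, 6, 5)
  run proc-I (needs (1, 2, 3), free (3, 6, 5)); after release of (0, 0, 1) the pool is (3, 6, 6)
  run proc-A (needs (2, 5, 3), free (3, 6, 6)); after release of (1, 2, 0) the pool is (4, 8, 6)


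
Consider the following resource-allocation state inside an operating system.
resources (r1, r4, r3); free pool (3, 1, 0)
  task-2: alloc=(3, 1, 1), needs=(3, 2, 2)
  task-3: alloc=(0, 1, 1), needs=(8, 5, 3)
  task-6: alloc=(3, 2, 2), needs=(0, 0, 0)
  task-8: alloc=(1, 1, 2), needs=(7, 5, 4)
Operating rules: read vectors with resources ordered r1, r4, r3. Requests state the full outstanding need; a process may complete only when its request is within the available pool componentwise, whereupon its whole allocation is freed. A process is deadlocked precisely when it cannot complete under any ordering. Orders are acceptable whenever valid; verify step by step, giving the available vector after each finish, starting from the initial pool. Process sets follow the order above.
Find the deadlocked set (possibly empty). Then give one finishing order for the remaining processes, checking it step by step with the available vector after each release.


Deadlocked: task-3 and task-8.
Key observation: even finishing task-6, task-2 leaves just (9, 4, 3) free — too little r4 for any of the remaining processes.
A valid finishing order for the others: task-6, task-2. Check, step by step:
  pool = (3, 1, 0)
  task-6: need (0, 0, 0) fits (3, 1, 0); releases (3, 2, 2), pool now (6, 3, 2)
  task-2: need (3, 2, 2) fits (6, 3, 2); releases (3, 1, 1), pool now (9, 4, 3)
The stuck group stays short no matter what:
  blocked: task-3 wants (8, 5, 3), pool (9, 4, 3) — not enough r4
  blocked: task-8 wants (7, 5, 4), pool (9, 4, 3) — not enough r4 and r3


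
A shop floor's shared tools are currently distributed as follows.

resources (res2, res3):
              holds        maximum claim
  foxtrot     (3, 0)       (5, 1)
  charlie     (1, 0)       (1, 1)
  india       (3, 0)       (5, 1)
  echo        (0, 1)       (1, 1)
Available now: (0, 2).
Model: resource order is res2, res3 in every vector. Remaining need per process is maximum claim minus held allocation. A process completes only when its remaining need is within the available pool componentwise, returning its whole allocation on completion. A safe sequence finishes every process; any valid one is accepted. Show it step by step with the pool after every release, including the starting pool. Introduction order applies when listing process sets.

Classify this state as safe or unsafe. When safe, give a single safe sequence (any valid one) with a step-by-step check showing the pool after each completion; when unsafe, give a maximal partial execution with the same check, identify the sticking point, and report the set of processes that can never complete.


UNSAFE — no complete ordering exists.
Key observation: after charlie, echo complete, (1, 3) is the best the pool ever gets, yet each leftover process wants more res2.
The run charlie, echo cannot be extended any further. Step-by-step check:
  pool = (0, 2)
  run charlie (needs (0, 1), free (0, 2)); after release of (1, 0) the pool is (1, 2)
  run echo (needs (1, 0), free (1, 2)); after release of (0, 1) the pool is (1, 3)
  blocked: foxtrot wants (2, 1), pool (1, 3) — not enough res2
  blocked: india wants (2, 1), pool (1, 3) — not enough res2
Processes that can never finish: foxtrot and india.


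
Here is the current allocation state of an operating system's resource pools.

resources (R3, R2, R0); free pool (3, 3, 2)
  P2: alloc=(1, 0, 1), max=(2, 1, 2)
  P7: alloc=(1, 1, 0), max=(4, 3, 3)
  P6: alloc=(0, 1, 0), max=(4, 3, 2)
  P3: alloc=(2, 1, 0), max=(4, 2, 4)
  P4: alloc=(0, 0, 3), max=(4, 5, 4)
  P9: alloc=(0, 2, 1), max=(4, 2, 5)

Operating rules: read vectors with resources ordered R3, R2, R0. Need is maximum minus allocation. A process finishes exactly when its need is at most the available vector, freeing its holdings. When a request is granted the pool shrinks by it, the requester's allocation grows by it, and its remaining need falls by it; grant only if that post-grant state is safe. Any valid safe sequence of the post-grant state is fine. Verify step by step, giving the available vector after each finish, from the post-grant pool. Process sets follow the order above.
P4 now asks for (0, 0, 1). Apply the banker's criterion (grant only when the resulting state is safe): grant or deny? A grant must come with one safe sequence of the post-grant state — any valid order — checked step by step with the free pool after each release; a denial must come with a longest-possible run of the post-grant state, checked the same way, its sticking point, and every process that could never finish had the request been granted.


DENY. Granting would leave the state unsafe.
Key observation: after P2, P6 the pool peaks at (4, 4, 2), and each blocked process is short somewhere: P7 on R0; P3 on R0; P4 on R2; P9 on R0.
Pretend the grant happened; the run P2, P6 goes as far as possible. Walking it through:
  pool = (3, 3, 1)
  P2: need (1, 1, 1) fits (3, 3, 1); releases (1, 0, 1), pool now (4, 3, 2)
  P6: need (4, 2, 2) fits (4, 3, 2); releases (0, 1, 0), pool now (4, 4, 2)
  P7 still needs (3, 2, 3) but only (4, 4, 2) is free — short on R0
  P3 still needs (2, 1, 4) but only (4, 4, 2) is free — short on R0
  P4 still needs (4, 5, 0) but only (4, 4, 2) is free — short on R2
  P9 still needs (4, 0, 4) but only (4, 4, 2) is free — short on R0
Post-grant, the permanently blocked set is P7, P3, P4 and P9.


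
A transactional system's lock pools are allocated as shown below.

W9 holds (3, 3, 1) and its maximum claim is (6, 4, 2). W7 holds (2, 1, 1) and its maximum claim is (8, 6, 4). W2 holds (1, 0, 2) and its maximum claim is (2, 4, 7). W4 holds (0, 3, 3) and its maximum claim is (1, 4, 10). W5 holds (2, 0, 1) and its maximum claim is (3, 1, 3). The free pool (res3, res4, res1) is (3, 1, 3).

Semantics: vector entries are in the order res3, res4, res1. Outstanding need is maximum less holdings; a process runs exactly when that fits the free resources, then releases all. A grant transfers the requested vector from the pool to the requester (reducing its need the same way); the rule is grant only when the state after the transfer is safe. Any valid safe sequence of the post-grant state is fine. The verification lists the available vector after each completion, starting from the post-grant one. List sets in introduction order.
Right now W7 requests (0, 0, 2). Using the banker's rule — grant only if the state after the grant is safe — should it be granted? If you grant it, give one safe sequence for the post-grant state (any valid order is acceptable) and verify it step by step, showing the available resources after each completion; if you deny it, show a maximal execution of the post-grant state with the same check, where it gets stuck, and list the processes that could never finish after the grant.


DENY — the pretend-granted state is unsafe.
Key observation: after W9, W5 the pool peaks at (8, 4, 3), and each blocked process is short somewhere: W7 on res4; W2 on res1; W4 on res1.
On the post-grant state, W9, W5 is a maximal run — nothing extends it. Step-by-step check:
  pool = (3, 1, 1)
  W9: need (3, 1, 1) fits (3, 1, 1); releases (3, 3, 1), pool now (6, 4, 2)
  W5: need (1, 1, 2) fits (6, 4, 2); releases (2, 0, 1), pool now (8, 4, 3)
  blocked: W7 wants (6, 5, 1), pool (8, 4, 3) — not enough res4
  blocked: W2 wants (1, 4, 5), pool (8, 4, 3) — not enough res1
  blocked: W4 wants (1, 1, 7), pool (8, 4, 3) — not enough res1
Processes that could never finish after the grant: W7, W2 and W4.


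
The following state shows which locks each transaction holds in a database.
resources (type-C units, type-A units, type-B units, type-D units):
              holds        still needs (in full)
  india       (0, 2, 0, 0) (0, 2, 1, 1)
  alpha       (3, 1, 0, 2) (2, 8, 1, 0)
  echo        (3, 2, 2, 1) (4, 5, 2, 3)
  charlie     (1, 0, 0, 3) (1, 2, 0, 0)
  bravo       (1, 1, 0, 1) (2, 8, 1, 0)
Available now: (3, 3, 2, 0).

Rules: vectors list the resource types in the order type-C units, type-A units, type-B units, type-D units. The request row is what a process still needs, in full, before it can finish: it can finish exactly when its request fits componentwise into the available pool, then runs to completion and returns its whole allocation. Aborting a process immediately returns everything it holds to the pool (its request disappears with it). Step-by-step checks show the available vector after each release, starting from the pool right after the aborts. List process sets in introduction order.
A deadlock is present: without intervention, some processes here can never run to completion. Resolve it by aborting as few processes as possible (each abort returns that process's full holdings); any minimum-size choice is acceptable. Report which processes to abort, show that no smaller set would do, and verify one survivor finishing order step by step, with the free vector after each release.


Abort bravo.
Key observation: the deadlocked alpha becomes finishable only because bravo released (1, 1, 0, 1); it completes at step 4 below.
Minimality: the empty abort set fails — the state is deadlocked as it stands.
Survivors finish in the order: charlie, india, echo, alpha. Step-by-step check (pool after the aborts first):
  pool = (4, 4, 2, 1)
  charlie needs (1, 2, 0, 0) <= (4, 4, 2, 1) -> finishes; pool += (1, 0, 0, 3) = (5, 4, 2, 4)
  india needs (0, 2, 1, 1) <= (5, 4, 2, 4) -> finishes; pool += (0, 2, 0, 0) = (5, 6, 2, 4)
  echo needs (4, 5, 2, 3) <= (5, 6, 2, 4) -> finishes; pool += (3, 2, 2, 1) = (8, 8, 4, 5)
  alpha needs (2, 8, 1, 0) <= (8, 8, 4, 5) -> finishes; pool += (3, 1, 0, 2) = (11, 9, 4, 7)


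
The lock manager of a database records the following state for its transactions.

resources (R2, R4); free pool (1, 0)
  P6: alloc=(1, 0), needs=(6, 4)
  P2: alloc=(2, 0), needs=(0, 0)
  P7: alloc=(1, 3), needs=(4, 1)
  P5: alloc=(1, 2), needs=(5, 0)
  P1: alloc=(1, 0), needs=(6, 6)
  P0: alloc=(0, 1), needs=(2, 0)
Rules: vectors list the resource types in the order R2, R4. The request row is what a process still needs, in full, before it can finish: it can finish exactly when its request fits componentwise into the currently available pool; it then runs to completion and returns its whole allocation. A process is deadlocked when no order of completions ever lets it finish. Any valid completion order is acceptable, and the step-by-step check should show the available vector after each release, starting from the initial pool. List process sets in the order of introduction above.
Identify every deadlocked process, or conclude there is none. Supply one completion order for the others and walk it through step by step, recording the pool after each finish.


Deadlocked set: P6, P7, P5 and P1.
Key observation: the pool after P2, P0 is (3, 1); every surviving request exceeds it in R2, so progress ends there.
One completion order for the rest: P2, P0. Walking it through:
  pool = (1, 0)
  P2 needs (0, 0) <= (1, 0) -> finishes; pool += (2, 0) = (3, 0)
  P0 needs (2, 0) <= (3, 0) -> finishes; pool += (0, 1) = (3, 1)
The blocked processes can never fit:
  blocked: P6 wants (6, 4), pool (3, 1) — not enough R2 and R4
  blocked: P7 wants (4, 1), pool (3, 1) — not enough R2
  blocked: P5 wants (5, 0), pool (3, 1) — not enough R2
  blocked: P1 wants (6, 6), pool (3, 1) — not enough R2 and R4
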